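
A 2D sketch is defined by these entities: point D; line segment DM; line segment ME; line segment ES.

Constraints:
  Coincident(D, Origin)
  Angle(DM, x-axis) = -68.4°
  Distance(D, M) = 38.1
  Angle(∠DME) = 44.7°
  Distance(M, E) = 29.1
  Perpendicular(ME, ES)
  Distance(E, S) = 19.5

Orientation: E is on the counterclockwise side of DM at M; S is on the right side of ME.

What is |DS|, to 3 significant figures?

46.3

D is at the origin; DM runs at -68.4° with length 38.1, so M = 38.1·(cos -68.4°, sin -68.4°) = (14.0, -35.4). ∠DME = 44.7°, so ME runs at -68.4° + (180° − 44.7°) = 66.9° from the x-axis; with |ME| = 29.1, E = M + 29.1·(cos 66.9°, sin 66.9°) = (25.4, -8.66). The perpendicularity gives ES at right angles to ME; with |ES| = 19.5 on the right of ME, S = E + 19.5·(0.920, -0.392) = (43.4, -16.3). Then |DS| = |S − D| = 46.3.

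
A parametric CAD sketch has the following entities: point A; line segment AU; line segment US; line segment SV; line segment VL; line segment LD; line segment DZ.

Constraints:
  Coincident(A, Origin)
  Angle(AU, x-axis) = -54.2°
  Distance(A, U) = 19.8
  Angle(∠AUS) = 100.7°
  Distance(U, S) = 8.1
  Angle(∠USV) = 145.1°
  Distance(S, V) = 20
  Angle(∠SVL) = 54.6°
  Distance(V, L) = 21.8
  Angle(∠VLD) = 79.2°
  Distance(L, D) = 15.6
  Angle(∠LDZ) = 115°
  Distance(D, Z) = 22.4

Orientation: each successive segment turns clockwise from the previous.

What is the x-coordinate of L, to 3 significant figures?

-4.79

A is at the origin; AU runs at -54.2° with length 19.8, so U = (11.6, -16.1). ∠AUS = 100.7° gives US at -134° from the x-axis; with |US| = 8.1, S = (6.01, -21.9). ∠USV = 145.1° gives SV at -168° from the x-axis; with |SV| = 20.0, V = (-13.6, -26.0). ∠SVL = 54.6° gives VL at 66.2° from the x-axis; with |VL| = 21.8, L = (-4.79, -6.01). So L.x = -4.79.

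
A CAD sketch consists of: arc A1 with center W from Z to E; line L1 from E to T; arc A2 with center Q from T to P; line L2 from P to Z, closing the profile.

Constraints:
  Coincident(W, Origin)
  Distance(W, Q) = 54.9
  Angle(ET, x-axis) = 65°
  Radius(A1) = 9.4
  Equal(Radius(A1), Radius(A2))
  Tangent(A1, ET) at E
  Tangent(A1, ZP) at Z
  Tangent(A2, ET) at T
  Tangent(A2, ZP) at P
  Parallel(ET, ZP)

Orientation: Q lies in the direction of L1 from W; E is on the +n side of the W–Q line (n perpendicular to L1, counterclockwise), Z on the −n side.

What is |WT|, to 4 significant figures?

55.70

The slot axis is L1's direction at 65.0°, so u = (cos 65.0°, sin 65.0°) = (0.4226, 0.9063) and n = (−sin 65.0°, cos 65.0°) = (-0.9063, 0.4226). W is at the origin and Q lies 54.9 along u from W, so Q = 54.9·u = (23.20, 49.76). Tangency of A1 to both parallel lines with radius 9.4 puts E and Z at W ± 9.4·n: E = (-8.519, 3.973), Z = (8.519, -3.973). Equal radii place T and P the same way about Q: T = Q + 9.4·n = (14.68, 53.73), P = Q − 9.4·n = (31.72, 45.78). Then |WT| = |T − W| = 55.70.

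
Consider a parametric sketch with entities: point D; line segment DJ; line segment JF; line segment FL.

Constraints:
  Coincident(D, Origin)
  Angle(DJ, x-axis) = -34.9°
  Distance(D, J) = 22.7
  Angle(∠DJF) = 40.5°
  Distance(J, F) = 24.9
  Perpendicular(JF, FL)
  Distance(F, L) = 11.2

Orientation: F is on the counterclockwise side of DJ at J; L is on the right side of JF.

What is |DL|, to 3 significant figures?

27.0

D is at the origin; DJ runs at -34.9° with length 22.7, so J = 22.7·(cos -34.9°, sin -34.9°) = (18.6, -13.0). ∠DJF = 40.5°, so JF runs at -34.9° + (180° − 40.5°) = 105° from the x-axis; with |JF| = 24.9, F = J + 24.9·(cos 105°, sin 105°) = (12.3, 11.1). JF is perpendicular to FL; with |FL| = 11.2 on the right of JF, L = F + 11.2·(0.968, 0.252) = (23.2, 13.9). Then |DL| = |L − D| = 27.0.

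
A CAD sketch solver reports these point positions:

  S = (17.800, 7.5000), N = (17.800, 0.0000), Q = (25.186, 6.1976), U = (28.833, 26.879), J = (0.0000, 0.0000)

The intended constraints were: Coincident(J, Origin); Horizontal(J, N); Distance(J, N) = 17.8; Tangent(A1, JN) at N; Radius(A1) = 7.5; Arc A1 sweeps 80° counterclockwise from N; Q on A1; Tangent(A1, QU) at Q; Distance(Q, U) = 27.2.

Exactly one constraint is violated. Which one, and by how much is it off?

Distance(Q, U) = 27.2 — off by 6.20.

J = (0.00, 0.00) ✓; J.y = 0.00, N.y = 0.00 ✓; |JN| = 17.80 ✓; ∠(SN, NJ) = 90.00° ✓; |SN| = 7.500 ✓; bearing(S→Q) − bearing(S→N) = 80.00° ✓; |SQ| = 7.500 ✓; ∠(SQ, QU) = 90.00° ✓; |QU| = 21.00 ✗.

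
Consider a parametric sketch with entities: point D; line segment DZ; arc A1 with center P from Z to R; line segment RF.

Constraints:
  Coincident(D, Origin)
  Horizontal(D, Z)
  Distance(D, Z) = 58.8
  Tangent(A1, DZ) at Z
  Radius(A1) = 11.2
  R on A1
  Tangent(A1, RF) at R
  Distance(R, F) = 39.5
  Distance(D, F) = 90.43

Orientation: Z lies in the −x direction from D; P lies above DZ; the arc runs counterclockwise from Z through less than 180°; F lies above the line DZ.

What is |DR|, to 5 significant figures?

53.712

Checks: |PZ| = 11.20 ✓; |PR| = 11.20 ✓; ∠(PR, RF) = 90.00° ✓; |RF| = 39.50 ✓; |DF| = 90.43 ✓.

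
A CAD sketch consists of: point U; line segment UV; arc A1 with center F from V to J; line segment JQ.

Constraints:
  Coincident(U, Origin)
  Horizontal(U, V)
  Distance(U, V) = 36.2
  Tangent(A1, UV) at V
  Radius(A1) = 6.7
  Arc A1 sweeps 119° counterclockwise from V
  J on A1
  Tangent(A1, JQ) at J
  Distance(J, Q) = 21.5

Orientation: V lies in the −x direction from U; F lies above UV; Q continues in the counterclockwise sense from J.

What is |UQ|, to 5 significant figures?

49.884

On A1, V sits at bearing -90° from F; a 119° counterclockwise sweep puts J at bearing 29°, so J = F + 6.7·(cos 29°, sin 29°) = (-30.340, 9.9482). The tangent condition forces FJ to be normal to JQ, so JQ runs along (−sin 29°, cos 29°); with |JQ| = 21.5, Q = (-40.763, 28.753). Then |UQ| = |Q − U| = 49.884.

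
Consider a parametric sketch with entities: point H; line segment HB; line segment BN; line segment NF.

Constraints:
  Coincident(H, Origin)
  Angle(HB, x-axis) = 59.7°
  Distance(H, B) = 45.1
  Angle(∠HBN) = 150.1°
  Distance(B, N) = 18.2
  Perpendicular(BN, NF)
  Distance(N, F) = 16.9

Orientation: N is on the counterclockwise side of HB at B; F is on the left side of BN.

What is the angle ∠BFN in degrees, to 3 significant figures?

47.1°

H is at the origin; HB runs at 59.7° with length 45.1, so B = 45.1·(cos 59.7°, sin 59.7°) = (22.8, 38.9). ∠HBN = 150.1°, so BN runs at 59.7° + (180° − 150.1°) = 89.6° from the x-axis; with |BN| = 18.2, N = B + 18.2·(cos 89.6°, sin 89.6°) = (22.9, 57.1). BN is perpendicular to NF; with |NF| = 16.9 on the left of BN, F = N + 16.9·(-1.00, 0.00698) = (5.98, 57.3). Then cos ∠BFN = FB·FN / (|FB||FN|), giving 47.1°.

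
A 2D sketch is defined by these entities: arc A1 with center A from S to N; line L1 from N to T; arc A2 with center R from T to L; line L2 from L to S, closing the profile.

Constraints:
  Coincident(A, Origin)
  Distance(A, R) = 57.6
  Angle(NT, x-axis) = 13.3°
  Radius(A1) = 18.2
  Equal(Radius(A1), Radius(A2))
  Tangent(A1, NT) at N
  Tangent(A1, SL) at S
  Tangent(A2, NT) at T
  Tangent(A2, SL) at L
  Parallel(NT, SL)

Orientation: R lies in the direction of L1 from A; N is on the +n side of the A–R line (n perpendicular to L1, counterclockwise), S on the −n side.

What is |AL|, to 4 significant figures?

60.41

The slot axis is L1's direction at 13.3°, so u = (cos 13.3°, sin 13.3°) = (0.9732, 0.2300) and n = (−sin 13.3°, cos 13.3°) = (-0.2300, 0.9732). A is at the origin and R lies 57.6 along u from A, so R = 57.6·u = (56.06, 13.25). Tangency of A1 to both parallel lines with radius 18.2 puts N and S at A ± 18.2·n: N = (-4.187, 17.71), S = (4.187, -17.71). Equal radii place T and L the same way about R: T = R + 18.2·n = (51.87, 30.96), L = R − 18.2·n = (60.24, -4.461). Then |AL| = |L − A| = 60.41.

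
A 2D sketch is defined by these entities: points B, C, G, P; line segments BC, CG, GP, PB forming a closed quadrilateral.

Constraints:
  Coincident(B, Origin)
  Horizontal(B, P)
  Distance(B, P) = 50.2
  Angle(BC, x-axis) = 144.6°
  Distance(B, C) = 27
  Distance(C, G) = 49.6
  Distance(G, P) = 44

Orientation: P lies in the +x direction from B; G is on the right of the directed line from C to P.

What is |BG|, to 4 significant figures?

23.88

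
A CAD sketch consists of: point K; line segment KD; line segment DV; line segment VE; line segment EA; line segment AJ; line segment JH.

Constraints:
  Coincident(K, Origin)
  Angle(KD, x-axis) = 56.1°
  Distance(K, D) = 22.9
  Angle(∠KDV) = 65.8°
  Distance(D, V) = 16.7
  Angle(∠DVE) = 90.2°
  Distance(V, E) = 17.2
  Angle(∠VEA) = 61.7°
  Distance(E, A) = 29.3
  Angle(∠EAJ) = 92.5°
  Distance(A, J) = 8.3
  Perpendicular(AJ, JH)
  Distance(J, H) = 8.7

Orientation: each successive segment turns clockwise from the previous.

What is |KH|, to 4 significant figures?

22.35

∠EAJ = 92.5° gives AJ at 6.300° from the x-axis; with |AJ| = 8.3, J = (13.33, 25.84). AJ ⟂ JH, so JH runs at -83.70°; with |JH| = 8.7, H = (14.29, 17.19). Then |KH| = |H − K| = 22.35.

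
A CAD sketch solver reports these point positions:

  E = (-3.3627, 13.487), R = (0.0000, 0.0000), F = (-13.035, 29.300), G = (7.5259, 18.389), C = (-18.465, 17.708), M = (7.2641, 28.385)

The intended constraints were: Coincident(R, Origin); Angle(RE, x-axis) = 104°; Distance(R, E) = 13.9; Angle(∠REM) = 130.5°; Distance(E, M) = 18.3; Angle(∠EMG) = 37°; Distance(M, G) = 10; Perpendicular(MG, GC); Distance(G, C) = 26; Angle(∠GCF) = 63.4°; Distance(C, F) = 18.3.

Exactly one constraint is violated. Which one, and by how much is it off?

Distance(C, F) = 18.3 — off by 5.50.

R = (0.00, 0.00) ✓; RE at 104.0° ✓; |RE| = 13.90 ✓; ∠REM = 130.5° ✓; |EM| = 18.30 ✓; ∠EMG = 37.00° ✓; |MG| = 9.999 ✓; ∠(MG, GC) = 90.00° ✓; |GC| = 26.00 ✓; ∠GCF = 63.40° ✓; |CF| = 12.80 ✗.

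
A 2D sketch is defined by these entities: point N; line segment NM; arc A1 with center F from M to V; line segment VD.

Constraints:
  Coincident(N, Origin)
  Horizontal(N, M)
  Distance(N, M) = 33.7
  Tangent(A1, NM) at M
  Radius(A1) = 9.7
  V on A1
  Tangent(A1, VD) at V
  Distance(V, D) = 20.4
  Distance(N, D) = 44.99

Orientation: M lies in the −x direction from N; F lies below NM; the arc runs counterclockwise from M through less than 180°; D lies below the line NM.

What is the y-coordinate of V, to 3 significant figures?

-14.7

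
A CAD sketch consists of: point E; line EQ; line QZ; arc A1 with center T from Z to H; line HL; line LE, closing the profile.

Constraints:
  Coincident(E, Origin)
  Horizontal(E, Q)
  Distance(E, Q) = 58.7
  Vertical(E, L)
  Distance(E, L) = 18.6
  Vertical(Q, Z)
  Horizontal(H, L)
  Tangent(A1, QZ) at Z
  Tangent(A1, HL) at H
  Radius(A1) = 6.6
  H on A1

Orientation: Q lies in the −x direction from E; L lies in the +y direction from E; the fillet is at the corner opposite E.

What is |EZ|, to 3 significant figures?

59.9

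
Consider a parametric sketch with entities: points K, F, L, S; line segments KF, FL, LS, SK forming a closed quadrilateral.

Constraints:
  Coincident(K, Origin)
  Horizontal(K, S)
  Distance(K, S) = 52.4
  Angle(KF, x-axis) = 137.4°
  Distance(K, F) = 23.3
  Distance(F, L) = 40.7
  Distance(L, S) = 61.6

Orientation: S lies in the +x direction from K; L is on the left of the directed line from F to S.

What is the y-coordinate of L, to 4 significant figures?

45.39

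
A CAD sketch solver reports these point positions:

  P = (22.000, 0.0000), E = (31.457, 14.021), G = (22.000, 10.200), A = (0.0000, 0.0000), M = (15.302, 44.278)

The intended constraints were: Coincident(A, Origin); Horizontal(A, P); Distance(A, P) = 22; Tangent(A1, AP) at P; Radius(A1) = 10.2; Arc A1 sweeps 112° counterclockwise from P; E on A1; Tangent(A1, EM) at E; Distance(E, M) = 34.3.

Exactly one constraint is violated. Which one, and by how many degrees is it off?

Tangent(A1, EM) at E — off by 6.10°.

A = (0.00, 0.00) ✓; A.y = 0.00, P.y = 0.00 ✓; |AP| = 22.00 ✓; ∠(GP, PA) = 90.00° ✓; |GP| = 10.20 ✓; bearing(G→E) − bearing(G→P) = 112.0° ✓; |GE| = 10.20 ✓; ∠(GE, EM) = 83.90° ✗; |EM| = 34.30 ✓.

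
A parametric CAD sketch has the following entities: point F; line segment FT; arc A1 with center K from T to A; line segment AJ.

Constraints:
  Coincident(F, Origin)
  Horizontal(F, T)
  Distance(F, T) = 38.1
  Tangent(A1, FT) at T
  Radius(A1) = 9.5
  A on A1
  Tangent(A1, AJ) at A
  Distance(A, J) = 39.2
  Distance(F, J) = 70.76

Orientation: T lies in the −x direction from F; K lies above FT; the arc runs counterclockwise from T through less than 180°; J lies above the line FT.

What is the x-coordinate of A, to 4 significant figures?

-30.33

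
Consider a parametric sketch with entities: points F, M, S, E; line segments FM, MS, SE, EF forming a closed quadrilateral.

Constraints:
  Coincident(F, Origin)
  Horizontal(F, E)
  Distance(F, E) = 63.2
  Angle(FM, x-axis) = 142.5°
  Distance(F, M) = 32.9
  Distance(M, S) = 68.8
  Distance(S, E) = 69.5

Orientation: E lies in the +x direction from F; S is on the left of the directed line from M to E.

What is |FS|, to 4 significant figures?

67.45

Checks: |MS| = 68.80 ✓; |SE| = 69.50 ✓.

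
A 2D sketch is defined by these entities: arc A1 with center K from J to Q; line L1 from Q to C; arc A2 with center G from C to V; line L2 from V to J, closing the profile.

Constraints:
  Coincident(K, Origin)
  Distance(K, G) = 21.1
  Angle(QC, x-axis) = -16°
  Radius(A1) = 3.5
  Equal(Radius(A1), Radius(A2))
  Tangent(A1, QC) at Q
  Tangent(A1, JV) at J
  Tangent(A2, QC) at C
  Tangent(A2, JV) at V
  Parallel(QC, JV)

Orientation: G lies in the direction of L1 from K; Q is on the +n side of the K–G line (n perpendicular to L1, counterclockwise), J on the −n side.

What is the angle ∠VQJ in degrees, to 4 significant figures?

71.65°

The slot axis is L1's direction at -16.0°, so u = (cos -16.0°, sin -16.0°) = (0.9613, -0.2756) and n = (−sin -16.0°, cos -16.0°) = (0.2756, 0.9613). K is at the origin and G lies 21.1 along u from K, so G = 21.1·u = (20.28, -5.816). Tangency of A1 to both parallel lines with radius 3.5 puts Q and J at K ± 3.5·n: Q = (0.9647, 3.364), J = (-0.9647, -3.364). Equal radii place C and V the same way about G: C = G + 3.5·n = (21.25, -2.452), V = G − 3.5·n = (19.32, -9.180). Then cos ∠VQJ = QV·QJ / (|QV||QJ|), giving 71.65°.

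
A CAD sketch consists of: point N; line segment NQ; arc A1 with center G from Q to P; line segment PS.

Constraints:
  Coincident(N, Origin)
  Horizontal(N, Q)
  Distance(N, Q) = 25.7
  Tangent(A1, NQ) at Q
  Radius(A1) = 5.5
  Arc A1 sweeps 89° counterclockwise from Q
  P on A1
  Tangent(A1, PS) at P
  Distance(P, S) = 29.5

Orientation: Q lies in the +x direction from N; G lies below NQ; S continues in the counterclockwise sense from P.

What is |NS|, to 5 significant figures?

40.069

N is at the origin; N and Q share the same y with |NQ| = 25.7 and Q on the +x side, so Q = (25.700, 0.0000). The tangent condition forces GQ to be normal to NQ, so G = Q + (0, -5.5) = (25.700, -5.5000). On A1, Q sits at bearing 90° from G; an 89° counterclockwise sweep puts P at bearing 179°, so P = G + 5.5·(cos 179°, sin 179°) = (20.201, -5.4040). A1 meets PS tangentially, so GP is at right angles to PS, so PS runs along (−sin 179°, cos 179°); with |PS| = 29.5, S = (19.686, -34.900). Then |NS| = |S − N| = 40.069.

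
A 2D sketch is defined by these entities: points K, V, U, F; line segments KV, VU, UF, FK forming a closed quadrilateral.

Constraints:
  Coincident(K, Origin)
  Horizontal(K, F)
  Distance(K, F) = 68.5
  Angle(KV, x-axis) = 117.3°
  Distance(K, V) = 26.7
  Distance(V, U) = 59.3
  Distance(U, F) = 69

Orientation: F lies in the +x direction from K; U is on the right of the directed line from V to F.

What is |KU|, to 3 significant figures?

33.1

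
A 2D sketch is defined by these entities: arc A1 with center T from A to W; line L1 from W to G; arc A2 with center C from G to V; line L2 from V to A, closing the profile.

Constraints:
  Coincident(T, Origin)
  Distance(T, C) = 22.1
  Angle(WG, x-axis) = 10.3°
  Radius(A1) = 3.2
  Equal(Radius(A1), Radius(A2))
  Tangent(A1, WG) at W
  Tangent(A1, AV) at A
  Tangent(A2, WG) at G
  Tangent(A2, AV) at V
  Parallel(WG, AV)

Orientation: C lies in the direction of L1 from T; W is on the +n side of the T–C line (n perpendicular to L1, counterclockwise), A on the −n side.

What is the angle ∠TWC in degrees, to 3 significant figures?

81.8°

The slot axis is L1's direction at 10.3°, so u = (cos 10.3°, sin 10.3°) = (0.984, 0.179) and n = (−sin 10.3°, cos 10.3°) = (-0.179, 0.984). T is at the origin and C lies 22.1 along u from T, so C = 22.1·u = (21.7, 3.95). Tangency of A1 to both parallel lines with radius 3.2 puts W and A at T ± 3.2·n: W = (-0.572, 3.15), A = (0.572, -3.15). Then cos ∠TWC = WT·WC / (|WT||WC|), giving 81.8°.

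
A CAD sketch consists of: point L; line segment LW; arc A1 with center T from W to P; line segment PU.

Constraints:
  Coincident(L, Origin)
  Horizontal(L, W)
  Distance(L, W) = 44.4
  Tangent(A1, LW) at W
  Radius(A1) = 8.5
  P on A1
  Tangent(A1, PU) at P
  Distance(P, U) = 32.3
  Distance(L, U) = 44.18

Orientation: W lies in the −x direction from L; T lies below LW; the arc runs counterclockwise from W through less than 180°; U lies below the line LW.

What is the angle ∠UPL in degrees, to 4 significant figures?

57.49°

Checks: |TP| = 8.500 ✓; ∠(TP, PU) = 90.00° ✓; |PU| = 32.30 ✓; |LU| = 44.18 ✓.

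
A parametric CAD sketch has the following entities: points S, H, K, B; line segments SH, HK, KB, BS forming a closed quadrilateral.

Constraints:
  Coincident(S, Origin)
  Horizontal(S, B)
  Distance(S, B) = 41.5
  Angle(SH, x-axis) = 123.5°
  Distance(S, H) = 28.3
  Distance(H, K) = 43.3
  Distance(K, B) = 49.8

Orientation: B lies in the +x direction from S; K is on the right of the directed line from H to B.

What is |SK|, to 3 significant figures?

18.9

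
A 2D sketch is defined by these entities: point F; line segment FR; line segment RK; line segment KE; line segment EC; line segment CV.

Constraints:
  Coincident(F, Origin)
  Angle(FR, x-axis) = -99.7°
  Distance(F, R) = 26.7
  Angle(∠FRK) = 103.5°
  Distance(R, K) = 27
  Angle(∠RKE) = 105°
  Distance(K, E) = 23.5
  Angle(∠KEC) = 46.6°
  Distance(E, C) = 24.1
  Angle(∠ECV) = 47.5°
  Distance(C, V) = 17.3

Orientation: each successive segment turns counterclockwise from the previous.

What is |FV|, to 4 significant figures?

40.04

F is at the origin; FR runs at -99.7° with length 26.7, so R = (-4.499, -26.32). ∠FRK = 103.5° gives RK at -23.20° from the x-axis; with |RK| = 27.0, K = (20.32, -36.95). ∠RKE = 105.0° gives KE at 51.80° from the x-axis; with |KE| = 23.5, E = (34.85, -18.49). ∠KEC = 46.6° gives EC at -174.8° from the x-axis; with |EC| = 24.1, C = (10.85, -20.67). ∠ECV = 47.5° gives CV at -42.30° from the x-axis; with |CV| = 17.3, V = (23.65, -32.31). Then |FV| = |V − F| = 40.04.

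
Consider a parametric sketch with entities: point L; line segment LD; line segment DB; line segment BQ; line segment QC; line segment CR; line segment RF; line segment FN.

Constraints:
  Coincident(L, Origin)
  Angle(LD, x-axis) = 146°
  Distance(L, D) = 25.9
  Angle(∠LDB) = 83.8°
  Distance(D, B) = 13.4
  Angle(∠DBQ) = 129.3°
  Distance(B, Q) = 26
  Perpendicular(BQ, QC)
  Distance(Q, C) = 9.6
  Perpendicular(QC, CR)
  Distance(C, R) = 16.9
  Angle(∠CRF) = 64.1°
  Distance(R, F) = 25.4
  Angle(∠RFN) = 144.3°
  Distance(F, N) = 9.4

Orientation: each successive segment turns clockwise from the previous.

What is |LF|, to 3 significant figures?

38.4

L is at the origin; LD runs at 146.0° with length 25.9, so D = (-21.5, 14.5). ∠LDB = 83.8° gives DB at 49.8° from the x-axis; with |DB| = 13.4, B = (-12.8, 24.7). ∠DBQ = 129.3° gives BQ at -0.900° from the x-axis; with |BQ| = 26.0, Q = (13.2, 24.3). The perpendicularity gives QC at right angles to BQ, so QC runs at -90.9°; with |QC| = 9.6, C = (13.0, 14.7). The perpendicularity gives CR at right angles to QC, so CR runs at 179°; with |CR| = 16.9, R = (-3.87, 15.0). ∠CRF = 64.1° gives RF at 63.2° from the x-axis; with |RF| = 25.4, F = (7.58, 37.6). Then |LF| = |F − L| = 38.4.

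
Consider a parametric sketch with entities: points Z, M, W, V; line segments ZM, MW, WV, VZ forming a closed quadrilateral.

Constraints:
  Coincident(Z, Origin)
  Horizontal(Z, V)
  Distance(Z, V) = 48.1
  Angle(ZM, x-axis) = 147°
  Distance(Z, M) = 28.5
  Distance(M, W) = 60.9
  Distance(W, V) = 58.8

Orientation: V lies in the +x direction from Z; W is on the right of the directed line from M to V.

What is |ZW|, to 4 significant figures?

38.89

Z is at the origin; ZV is horizontal with |ZV| = 48.1 and V in +x, so V = (48.1, 0). ZM runs at 147.0° with |ZM| = 28.5, so M = (-23.90, 15.52). W is determined by |MW| = 60.9 and |WV| = 58.8 together: it lies at the intersection of circle(M, 60.9) and circle(V, 58.8). With |MV| = 73.66, the foot of the radical line on MV is 38.53 from M and the perpendicular offset is √(60.9² − 38.53²) = 47.16. Taking the right-of-MV solution: W = (3.829, -38.70).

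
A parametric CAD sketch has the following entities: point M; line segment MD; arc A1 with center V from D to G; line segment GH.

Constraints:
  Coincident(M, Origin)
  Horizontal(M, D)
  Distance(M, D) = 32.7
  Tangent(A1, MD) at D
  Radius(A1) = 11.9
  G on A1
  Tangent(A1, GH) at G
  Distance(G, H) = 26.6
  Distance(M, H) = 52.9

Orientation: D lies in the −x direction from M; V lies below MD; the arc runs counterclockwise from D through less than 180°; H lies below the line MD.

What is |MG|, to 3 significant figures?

46.7

M is at the origin; MD is horizontal with |MD| = 32.7 and D on the −x side, so D = (-32.7, 0.00). A1 meets MD tangentially, so VD is at right angles to MD, so V = D + (0, -11.9) = (-32.7, -11.9). Since VG ⟂ GH (tangency), |VH| = √(11.9² + 26.6²) = 29.1 regardless of where G sits on A1. So H lies on both circle(M, 52.9) and circle(V, 29.1); the below-MD intersection is H = (-33.4, -41.0). G is the foot of the tangent from H: G = (-43.7, -16.5).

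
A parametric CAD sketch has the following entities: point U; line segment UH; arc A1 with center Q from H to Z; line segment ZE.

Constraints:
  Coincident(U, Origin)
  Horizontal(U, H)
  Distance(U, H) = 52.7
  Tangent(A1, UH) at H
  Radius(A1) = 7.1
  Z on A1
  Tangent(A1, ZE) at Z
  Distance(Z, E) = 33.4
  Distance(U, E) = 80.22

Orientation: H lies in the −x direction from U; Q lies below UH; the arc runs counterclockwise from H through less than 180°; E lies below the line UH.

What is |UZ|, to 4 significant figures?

59.42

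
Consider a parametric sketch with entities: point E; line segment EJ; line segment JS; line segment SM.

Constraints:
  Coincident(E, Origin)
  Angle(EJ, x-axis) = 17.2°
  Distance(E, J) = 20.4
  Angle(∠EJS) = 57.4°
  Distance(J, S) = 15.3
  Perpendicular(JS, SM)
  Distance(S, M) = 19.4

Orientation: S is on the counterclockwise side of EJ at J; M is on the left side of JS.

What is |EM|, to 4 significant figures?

4.845

E is at the origin; EJ runs at 17.2° with length 20.4, so J = 20.4·(cos 17.2°, sin 17.2°) = (19.49, 6.032). ∠EJS = 57.4°, so JS runs at 17.2° + (180° − 57.4°) = 139.8° from the x-axis; with |JS| = 15.3, S = J + 15.3·(cos 139.8°, sin 139.8°) = (7.802, 15.91). JS ⟂ SM; with |SM| = 19.4 on the left of JS, M = S + 19.4·(-0.6455, -0.7638) = (-4.720, 1.090). Then |EM| = |M − E| = 4.845.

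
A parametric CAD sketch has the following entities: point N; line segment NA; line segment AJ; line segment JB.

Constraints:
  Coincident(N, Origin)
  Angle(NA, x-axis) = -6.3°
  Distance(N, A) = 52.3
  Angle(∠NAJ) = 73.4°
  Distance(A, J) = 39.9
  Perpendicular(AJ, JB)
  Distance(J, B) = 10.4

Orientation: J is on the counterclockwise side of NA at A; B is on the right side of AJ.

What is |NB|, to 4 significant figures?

65.46

∠NAJ = 73.4°, so AJ runs at -6.3° + (180° − 73.4°) = 100.3° from the x-axis; with |AJ| = 39.9, J = A + 39.9·(cos 100.3°, sin 100.3°) = (44.85, 33.52). The perpendicularity gives JB at right angles to AJ; with |JB| = 10.4 on the right of AJ, B = J + 10.4·(0.9839, 0.1788) = (55.08, 35.38). Then |NB| = |B − N| = 65.46.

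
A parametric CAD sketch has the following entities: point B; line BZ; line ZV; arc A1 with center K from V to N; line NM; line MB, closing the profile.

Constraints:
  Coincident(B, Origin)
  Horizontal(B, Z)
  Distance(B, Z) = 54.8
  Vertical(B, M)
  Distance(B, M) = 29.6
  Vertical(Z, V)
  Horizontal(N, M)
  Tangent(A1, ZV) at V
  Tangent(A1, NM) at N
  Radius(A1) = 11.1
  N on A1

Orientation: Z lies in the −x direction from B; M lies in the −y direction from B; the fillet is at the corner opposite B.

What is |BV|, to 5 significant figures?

57.838

B is at the origin; BZ is horizontal with |BZ| = 54.8 and Z on the −x side, so Z = (-54.800, 0.0000). BM is vertical with |BM| = 29.6 and M on the −y side, so M = (0.0000, -29.600). The virtual corner opposite B is at (-54.800, -29.600). The tangent condition forces KV to be normal to ZV and tangency of A1 to NM means the radius KN is perpendicular to NM, with radius 11.1, so the center K sits 11.1 in from both sides at K = (-43.700, -18.500). That places the tangent points at V = (-54.800, -18.500) on ZV and N = (-43.700, -29.600) on NM. Then |BV| = |V − B| = 57.838.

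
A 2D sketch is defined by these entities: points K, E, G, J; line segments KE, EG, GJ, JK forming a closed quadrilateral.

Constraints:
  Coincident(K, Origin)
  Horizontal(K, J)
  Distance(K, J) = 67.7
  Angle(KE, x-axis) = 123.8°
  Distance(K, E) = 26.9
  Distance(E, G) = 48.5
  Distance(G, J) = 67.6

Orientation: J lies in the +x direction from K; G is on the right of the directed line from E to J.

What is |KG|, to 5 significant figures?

22.667

Checks: |EG| = 48.50 ✓; |GJ| = 67.60 ✓.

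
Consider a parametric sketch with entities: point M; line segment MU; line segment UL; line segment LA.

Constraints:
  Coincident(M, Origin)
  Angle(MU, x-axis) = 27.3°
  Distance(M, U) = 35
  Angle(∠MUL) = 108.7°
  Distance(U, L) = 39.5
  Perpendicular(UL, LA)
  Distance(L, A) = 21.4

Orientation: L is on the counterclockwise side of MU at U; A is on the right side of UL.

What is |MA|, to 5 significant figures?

74.489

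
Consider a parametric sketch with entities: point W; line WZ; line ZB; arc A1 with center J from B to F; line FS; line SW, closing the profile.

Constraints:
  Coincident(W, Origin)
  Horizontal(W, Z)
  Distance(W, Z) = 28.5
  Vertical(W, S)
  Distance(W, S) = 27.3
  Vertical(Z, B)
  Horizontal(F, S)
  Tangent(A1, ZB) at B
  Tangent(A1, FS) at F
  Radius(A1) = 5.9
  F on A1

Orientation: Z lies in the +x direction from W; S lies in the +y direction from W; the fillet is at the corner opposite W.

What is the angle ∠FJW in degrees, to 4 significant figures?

133.4°

W is at the origin; WZ is horizontal with |WZ| = 28.5 and Z on the +x side, so Z = (28.50, 0.000). W and S share the same x with |WS| = 27.3 and S on the +y side, so S = (0.000, 27.30). The virtual corner opposite W is at (28.50, 27.30). The tangent condition forces JB to be normal to ZB and since A1 is tangent to FS there, JF ⟂ FS, with radius 5.9, so the center J sits 5.9 in from both sides at J = (22.60, 21.40). That places the tangent points at B = (28.50, 21.40) on ZB and F = (22.60, 27.30) on FS. Then cos ∠FJW = JF·JW / (|JF||JW|), giving 133.4°.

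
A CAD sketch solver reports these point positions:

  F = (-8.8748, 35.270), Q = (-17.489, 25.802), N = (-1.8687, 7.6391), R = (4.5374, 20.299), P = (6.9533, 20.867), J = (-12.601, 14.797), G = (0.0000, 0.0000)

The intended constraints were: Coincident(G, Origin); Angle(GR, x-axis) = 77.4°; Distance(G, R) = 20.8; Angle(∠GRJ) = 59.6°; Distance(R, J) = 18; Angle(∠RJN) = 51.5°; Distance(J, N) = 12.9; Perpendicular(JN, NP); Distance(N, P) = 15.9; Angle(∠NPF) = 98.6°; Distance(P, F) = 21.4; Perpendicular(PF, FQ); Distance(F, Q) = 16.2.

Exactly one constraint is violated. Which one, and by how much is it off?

Distance(F, Q) = 16.2 — off by 3.40.

G = (0.00, 0.00) ✓; GR at 77.40° ✓; |GR| = 20.80 ✓; ∠GRJ = 59.60° ✓; |RJ| = 18.00 ✓; ∠RJN = 51.50° ✓; |JN| = 12.90 ✓; ∠(JN, NP) = 90.00° ✓; |NP| = 15.90 ✓; ∠NPF = 98.60° ✓; |PF| = 21.40 ✓; ∠(PF, FQ) = 90.00° ✓; |FQ| = 12.80 ✗.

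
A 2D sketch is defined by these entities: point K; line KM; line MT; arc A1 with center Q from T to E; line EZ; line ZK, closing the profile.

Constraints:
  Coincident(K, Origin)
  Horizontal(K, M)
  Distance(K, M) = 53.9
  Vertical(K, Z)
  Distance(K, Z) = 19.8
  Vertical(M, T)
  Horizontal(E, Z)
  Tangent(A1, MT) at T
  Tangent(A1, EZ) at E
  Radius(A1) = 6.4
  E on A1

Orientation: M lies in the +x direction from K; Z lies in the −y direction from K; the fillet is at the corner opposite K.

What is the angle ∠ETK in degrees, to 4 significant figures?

58.96°

K is at the origin; KM is horizontal with |KM| = 53.9 and M on the +x side, so M = (53.90, 0.000). KZ is vertical with |KZ| = 19.8 and Z on the −y side, so Z = (0.000, -19.80). The virtual corner opposite K is at (53.90, -19.80). The tangent condition forces QT to be normal to MT and the tangent condition forces QE to be normal to EZ, with radius 6.4, so the center Q sits 6.4 in from both sides at Q = (47.50, -13.40). That places the tangent points at T = (53.90, -13.40) on MT and E = (47.50, -19.80) on EZ. Then cos ∠ETK = TE·TK / (|TE||TK|), giving 58.96°.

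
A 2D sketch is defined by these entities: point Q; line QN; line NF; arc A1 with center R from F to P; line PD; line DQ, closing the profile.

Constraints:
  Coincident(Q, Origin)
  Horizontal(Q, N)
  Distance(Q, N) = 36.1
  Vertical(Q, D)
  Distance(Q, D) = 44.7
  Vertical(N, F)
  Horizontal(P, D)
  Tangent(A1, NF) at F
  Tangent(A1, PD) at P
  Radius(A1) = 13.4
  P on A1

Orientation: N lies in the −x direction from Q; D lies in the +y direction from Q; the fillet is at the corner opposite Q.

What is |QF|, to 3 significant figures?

47.8

Q is at the origin; Q and N share the same y with |QN| = 36.1 and N on the −x side, so N = (-36.1, 0.00). Q and D share the same x with |QD| = 44.7 and D on the +y side, so D = (0.00, 44.7). The virtual corner opposite Q is at (-36.1, 44.7). A1 meets NF tangentially, so RF is at right angles to NF and the tangent condition forces RP to be normal to PD, with radius 13.4, so the center R sits 13.4 in from both sides at R = (-22.7, 31.3). That places the tangent points at F = (-36.1, 31.3) on NF and P = (-22.7, 44.7) on PD. Then |QF| = |F − Q| = 47.8.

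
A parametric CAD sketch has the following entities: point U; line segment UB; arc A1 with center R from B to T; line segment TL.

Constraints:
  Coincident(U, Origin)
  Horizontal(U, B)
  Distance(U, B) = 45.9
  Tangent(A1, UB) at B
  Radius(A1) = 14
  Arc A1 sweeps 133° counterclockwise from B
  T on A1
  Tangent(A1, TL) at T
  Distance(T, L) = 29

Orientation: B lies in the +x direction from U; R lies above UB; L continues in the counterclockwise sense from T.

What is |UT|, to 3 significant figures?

60.9

Since A1 is tangent to UB there, RB ⟂ UB, so R = B + (0, 14) = (45.9, 14.0). On A1, B sits at bearing -90° from R; a 133° counterclockwise sweep puts T at bearing 43°, so T = R + 14.0·(cos 43°, sin 43°) = (56.1, 23.5). Then |UT| = |T − U| = 60.9.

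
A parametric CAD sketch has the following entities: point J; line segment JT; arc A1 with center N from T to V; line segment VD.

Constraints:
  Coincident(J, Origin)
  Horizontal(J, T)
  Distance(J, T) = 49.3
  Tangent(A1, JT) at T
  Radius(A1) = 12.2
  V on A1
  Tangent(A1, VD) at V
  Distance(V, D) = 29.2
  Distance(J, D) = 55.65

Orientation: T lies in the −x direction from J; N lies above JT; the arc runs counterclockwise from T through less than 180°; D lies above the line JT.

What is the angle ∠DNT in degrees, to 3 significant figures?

157°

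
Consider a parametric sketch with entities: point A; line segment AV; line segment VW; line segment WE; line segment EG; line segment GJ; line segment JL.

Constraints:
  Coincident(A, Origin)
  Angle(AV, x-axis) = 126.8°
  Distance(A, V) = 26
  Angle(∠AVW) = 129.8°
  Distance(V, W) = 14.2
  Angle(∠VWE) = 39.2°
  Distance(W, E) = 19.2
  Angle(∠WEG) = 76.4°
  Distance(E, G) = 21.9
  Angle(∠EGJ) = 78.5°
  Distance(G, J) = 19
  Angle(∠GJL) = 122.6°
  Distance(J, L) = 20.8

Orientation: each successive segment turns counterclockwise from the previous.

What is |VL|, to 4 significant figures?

23.51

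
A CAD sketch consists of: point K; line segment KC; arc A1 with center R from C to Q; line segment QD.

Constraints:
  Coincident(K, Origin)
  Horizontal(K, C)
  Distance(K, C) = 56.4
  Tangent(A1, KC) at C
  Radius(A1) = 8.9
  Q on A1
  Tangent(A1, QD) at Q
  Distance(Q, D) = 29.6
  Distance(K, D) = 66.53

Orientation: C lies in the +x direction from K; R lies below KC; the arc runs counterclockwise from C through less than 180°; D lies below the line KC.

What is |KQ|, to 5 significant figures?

48.839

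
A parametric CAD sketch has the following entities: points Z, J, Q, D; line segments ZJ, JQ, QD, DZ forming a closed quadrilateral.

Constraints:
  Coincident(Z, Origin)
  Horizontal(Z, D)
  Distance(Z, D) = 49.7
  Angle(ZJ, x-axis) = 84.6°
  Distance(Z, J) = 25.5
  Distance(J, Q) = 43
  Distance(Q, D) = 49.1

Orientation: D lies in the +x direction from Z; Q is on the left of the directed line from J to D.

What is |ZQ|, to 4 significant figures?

61.80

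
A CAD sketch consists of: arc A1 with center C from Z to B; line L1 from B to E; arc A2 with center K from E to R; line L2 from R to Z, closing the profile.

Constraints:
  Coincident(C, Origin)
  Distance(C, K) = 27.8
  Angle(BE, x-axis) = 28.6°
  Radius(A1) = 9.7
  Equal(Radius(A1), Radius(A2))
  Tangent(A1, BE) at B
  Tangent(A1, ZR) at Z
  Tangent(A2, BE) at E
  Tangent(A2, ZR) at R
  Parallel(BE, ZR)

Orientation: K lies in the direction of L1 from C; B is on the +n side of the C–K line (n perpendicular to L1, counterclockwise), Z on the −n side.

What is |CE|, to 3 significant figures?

29.4

The slot axis is L1's direction at 28.6°, so u = (cos 28.6°, sin 28.6°) = (0.878, 0.479) and n = (−sin 28.6°, cos 28.6°) = (-0.479, 0.878). C is at the origin and K lies 27.8 along u from C, so K = 27.8·u = (24.4, 13.3). Tangency of A1 to both parallel lines with radius 9.7 puts B and Z at C ± 9.7·n: B = (-4.64, 8.52), Z = (4.64, -8.52). Equal radii place E and R the same way about K: E = K + 9.7·n = (19.8, 21.8), R = K − 9.7·n = (29.1, 4.79). Then |CE| = |E − C| = 29.4.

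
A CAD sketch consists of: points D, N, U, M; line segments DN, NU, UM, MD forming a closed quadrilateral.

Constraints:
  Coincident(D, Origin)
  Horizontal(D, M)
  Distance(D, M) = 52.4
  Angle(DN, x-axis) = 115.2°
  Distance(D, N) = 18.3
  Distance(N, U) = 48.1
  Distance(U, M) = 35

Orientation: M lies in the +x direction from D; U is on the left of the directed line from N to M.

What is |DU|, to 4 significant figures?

49.43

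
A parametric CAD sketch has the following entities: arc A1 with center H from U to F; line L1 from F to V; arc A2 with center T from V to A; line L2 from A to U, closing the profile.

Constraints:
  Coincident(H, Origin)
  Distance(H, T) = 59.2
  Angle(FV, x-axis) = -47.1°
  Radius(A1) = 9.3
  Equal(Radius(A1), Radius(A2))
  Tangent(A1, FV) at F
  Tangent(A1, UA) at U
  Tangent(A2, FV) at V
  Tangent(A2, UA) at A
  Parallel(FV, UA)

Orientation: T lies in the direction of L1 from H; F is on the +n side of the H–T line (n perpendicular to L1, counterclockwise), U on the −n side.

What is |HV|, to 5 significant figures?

59.926

Tangency of A1 to both parallel lines with radius 9.3 puts F and U at H ± 9.3·n: F = (6.8126, 6.3307), U = (-6.8126, -6.3307). Equal radii place V and A the same way about T: V = T + 9.3·n = (47.111, -37.036), A = T − 9.3·n = (33.486, -49.697). Then |HV| = |V − H| = 59.926.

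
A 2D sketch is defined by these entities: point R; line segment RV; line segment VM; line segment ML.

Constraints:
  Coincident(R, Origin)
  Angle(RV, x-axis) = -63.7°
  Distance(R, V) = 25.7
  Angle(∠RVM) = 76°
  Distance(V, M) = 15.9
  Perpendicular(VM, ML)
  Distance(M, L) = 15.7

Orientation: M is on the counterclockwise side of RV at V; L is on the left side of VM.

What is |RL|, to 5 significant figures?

13.382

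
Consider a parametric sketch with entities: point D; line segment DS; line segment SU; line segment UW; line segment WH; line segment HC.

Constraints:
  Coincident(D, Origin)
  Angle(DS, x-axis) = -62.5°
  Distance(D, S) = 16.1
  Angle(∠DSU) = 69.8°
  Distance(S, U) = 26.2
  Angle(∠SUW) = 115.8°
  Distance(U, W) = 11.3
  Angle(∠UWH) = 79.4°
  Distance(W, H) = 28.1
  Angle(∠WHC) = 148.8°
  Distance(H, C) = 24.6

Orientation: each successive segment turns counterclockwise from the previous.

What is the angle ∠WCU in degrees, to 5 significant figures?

12.546°

D is at the origin; DS runs at -62.5° with length 16.1, so S = (7.4342, -14.281). ∠DSU = 69.8° gives SU at 47.700° from the x-axis; with |SU| = 26.2, U = (25.067, 5.0975). ∠SUW = 115.8° gives UW at 111.90° from the x-axis; with |UW| = 11.3, W = (20.852, 15.582). ∠UWH = 79.4° gives WH at -147.50° from the x-axis; with |WH| = 28.1, H = (-2.8470, 0.48389). ∠WHC = 148.8° gives HC at -116.30° from the x-axis; with |HC| = 24.6, C = (-13.747, -21.570). Then cos ∠WCU = CW·CU / (|CW||CU|), giving 12.546°.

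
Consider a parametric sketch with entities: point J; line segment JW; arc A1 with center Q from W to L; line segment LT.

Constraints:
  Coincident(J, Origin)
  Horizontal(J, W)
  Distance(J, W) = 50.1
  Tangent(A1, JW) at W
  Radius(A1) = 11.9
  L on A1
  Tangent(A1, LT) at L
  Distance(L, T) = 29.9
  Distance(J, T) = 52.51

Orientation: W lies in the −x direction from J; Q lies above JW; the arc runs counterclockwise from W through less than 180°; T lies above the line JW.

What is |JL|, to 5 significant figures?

39.663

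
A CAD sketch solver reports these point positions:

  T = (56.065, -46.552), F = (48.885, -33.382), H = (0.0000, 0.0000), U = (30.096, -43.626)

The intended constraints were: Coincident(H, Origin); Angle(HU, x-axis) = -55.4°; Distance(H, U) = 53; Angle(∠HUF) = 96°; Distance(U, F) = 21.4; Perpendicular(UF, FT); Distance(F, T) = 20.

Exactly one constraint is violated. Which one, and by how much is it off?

Distance(F, T) = 20 — off by 5.00.

H = (0.00, 0.00) ✓; HU at -55.40° ✓; |HU| = 53.00 ✓; ∠HUF = 96.00° ✓; |UF| = 21.40 ✓; ∠(UF, FT) = 90.00° ✓; |FT| = 15.00 ✗.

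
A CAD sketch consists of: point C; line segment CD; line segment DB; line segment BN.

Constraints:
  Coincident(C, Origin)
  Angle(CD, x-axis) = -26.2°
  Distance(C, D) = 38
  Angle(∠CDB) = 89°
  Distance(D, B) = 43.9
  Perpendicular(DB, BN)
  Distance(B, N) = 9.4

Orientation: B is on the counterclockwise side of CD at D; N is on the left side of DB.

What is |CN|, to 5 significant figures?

51.837

∠CDB = 89.0°, so DB runs at -26.2° + (180° − 89.0°) = 64.800° from the x-axis; with |DB| = 43.9, B = D + 43.9·(cos 64.800°, sin 64.800°) = (52.788, 22.945). DB is perpendicular to BN; with |BN| = 9.4 on the left of DB, N = B + 9.4·(-0.90483, 0.42578) = (44.282, 26.947). Then |CN| = |N − C| = 51.837.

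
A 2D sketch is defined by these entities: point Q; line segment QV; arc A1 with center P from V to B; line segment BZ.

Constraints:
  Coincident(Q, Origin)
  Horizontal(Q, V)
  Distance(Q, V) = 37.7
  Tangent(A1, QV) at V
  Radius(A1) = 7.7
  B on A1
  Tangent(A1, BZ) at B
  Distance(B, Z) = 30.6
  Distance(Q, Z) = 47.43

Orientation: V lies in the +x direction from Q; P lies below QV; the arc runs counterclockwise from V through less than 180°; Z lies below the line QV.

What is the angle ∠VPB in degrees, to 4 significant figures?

87.23°

Checks: |PB| = 7.700 ✓; ∠(PB, BZ) = 90.00° ✓; |BZ| = 30.60 ✓; |QZ| = 47.43 ✓.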